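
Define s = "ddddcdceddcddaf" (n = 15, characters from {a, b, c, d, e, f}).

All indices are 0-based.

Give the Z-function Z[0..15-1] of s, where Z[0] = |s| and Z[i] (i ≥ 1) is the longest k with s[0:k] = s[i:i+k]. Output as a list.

Z[0]=15
i=1: outside box; Z[1]=3 grow→box=[1,4)
i=2: min(r-i=2, Z[1]=3)=2; Z[2]=2
i=3: min(r-i=1, Z[2]=2)=1; Z[3]=1
i=4: outside box; Z[4]=0
i=5: outside box; Z[5]=1 grow→box=[5,6)
i=6: outside box; Z[6]=0
i=7: outside box; Z[7]=0
i=8: outside box; Z[8]=2 grow→box=[8,10)
i=9: min(r-i=1, Z[1]=3)=1; Z[9]=1
i=10: outside box; Z[10]=0
i=11: outside box; Z[11]=2 grow→box=[11,13)
i=12: min(r-i=1, Z[1]=3)=1; Z[12]=1
i=13: outside box; Z[13]=0
i=14: outside box; Z[14]=0

[15, 3, 2, 1, 0, 1, 0, 0, 2, 1, 0, 2, 1, 0, 0]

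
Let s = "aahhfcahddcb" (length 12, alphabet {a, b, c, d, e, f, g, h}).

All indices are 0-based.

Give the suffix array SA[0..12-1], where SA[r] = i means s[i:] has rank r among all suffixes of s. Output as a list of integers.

[0, 6, 1, 11, 5, 10, 9, 8, 4, 7, 3, 2]

sorted suffixes:
  #0 SA[0]=0  'aahhfcahddcb'
  #1 SA[1]=6  'ahddcb'
  #2 SA[2]=1  'ahhfcahddcb'
  #3 SA[3]=11  'b'
  #4 SA[4]=5  'cahddcb'
  #5 SA[5]=10  'cb'
  #6 SA[6]=9  'dcb'
  #7 SA[7]=8  'ddcb'
  #8 SA[8]=4  'fcahddcb'
  #9 SA[9]=7  'hddcb'
  #10 SA[10]=3  'hfcahddcb'
  #11 SA[11]=2  'hhfcahddcb'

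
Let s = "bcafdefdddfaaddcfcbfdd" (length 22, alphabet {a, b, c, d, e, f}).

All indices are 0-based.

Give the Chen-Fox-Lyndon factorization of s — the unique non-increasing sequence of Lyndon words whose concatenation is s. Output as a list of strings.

emit factor 1: 'bc' (i=0, period=2)
emit factor 2: 'afdefdddf' (i=2, period=9)
emit factor 3: 'aaddcfcbfdd' (i=11, period=11)

["bc", "afdefdddf", "aaddcfcbfdd"]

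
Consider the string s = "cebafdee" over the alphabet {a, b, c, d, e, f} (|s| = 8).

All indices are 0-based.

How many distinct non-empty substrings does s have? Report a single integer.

sorted suffixes:
  #0 SA[0]=3  'afdee'
  #1 SA[1]=2  'bafdee'
  #2 SA[2]=0  'cebafdee'
  #3 SA[3]=5  'dee'
  #4 SA[4]=7  'e'
  #5 SA[5]=1  'ebafdee'
  #6 SA[6]=6  'ee'
  #7 SA[7]=4  'fdee'

SA = [3, 2, 0, 5, 7, 1, 6, 4]
[i] adj suffixes → lcp
  [1] 3/2 → 0 ('')
  [2] 2/0 → 0 ('')
  [3] 0/5 → 0 ('')
  [4] 5/7 → 0 ('')
  [5] 7/1 → 1 ('e')
  [6] 1/6 → 1 ('e')
  [7] 6/4 → 0 ('')

n(n+1)/2 = 8·9/2 = 36
Σ LCP = 0 + 0 + 0 + 0 + 0 + 1 + 1 + 0 = 2
distinct = 36 − 2 = 34

34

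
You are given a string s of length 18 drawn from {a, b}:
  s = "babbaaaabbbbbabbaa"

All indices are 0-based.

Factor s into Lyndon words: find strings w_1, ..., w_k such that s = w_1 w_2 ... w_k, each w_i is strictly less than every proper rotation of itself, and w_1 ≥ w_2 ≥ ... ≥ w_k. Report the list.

emit factor 1: 'b' (i=0, period=1)
emit factor 2: 'abb' (i=1, period=3)
emit factor 3: 'aaaabbbbbabb' (i=4, period=12)
emit factor 4: 'a' (i=16, period=1)
emit factor 5: 'a' (i=17, period=1)

["b", "abb", "aaaabbbbbabb", "a", "a"]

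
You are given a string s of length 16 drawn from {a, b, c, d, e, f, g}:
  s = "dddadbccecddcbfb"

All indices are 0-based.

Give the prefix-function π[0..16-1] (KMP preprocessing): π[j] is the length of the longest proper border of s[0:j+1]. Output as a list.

[0, 1, 2, 0, 1, 0, 0, 0, 0, 0, 1, 2, 0, 0, 0, 0]

π[0] = 0
j=1 s[j]='d': π[1]=1 (border 'd')
j=2 s[j]='d': π[2]=2 (border 'dd')
j=3 s[j]='a': k: 2→1→0; π[3]=0 (border '')
j=4 s[j]='d': π[4]=1 (border 'd')
j=5 s[j]='b': k: 1→0; π[5]=0 (border '')
j=6 s[j]='c': π[6]=0 (border '')
j=7 s[j]='c': π[7]=0 (border '')
j=8 s[j]='e': π[8]=0 (border '')
j=9 s[j]='c': π[9]=0 (border '')
j=10 s[j]='d': π[10]=1 (border 'd')
j=11 s[j]='d': π[11]=2 (border 'dd')
j=12 s[j]='c': k: 2→1→0; π[12]=0 (border '')
j=13 s[j]='b': π[13]=0 (border '')
j=14 s[j]='f': π[14]=0 (border '')
j=15 s[j]='b': π[15]=0 (border '')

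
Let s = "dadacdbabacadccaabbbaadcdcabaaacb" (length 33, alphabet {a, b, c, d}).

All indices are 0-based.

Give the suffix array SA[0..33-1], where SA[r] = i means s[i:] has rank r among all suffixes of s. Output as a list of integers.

rank | idx | suffix
   0 |  28 | aaacb
   1 |  15 | aabbbaadcdcabaaacb
   2 |  29 | aacb
   3 |  20 | aadcdcabaaacb
   4 |  26 | abaaacb
   5 |   7 | abacadccaabbbaadcdcabaaacb
   6 |  16 | abbbaadcdcabaaacb
   7 |   9 | acadccaabbbaadcdcabaaacb
   8 |  30 | acb
   9 |   3 | acdbabacadccaabbbaadcdcabaaacb
  10 |   1 | adacdbabacadccaabbbaadcdcabaaacb
  11 |  11 | adccaabbbaadcdcabaaacb
  12 |  21 | adcdcabaaacb
  13 |  32 | b
  14 |  27 | baaacb
  15 |  19 | baadcdcabaaacb
  16 |   6 | babacadccaabbbaadcdcabaaacb
  17 |   8 | bacadccaabbbaadcdcabaaacb
  18 |  18 | bbaadcdcabaaacb
  19 |  17 | bbbaadcdcabaaacb
  20 |  14 | caabbbaadcdcabaaacb
  21 |  25 | cabaaacb
  22 |  10 | cadccaabbbaadcdcabaaacb
  23 |  31 | cb
  24 |  13 | ccaabbbaadcdcabaaacb
  25 |   4 | cdbabacadccaabbbaadcdcabaaacb
  26 |  23 | cdcabaaacb
  27 |   2 | dacdbabacadccaabbbaadcdcabaaacb
  28 |   0 | dadacdbabacadccaabbbaadcdcabaaacb
  29 |   5 | dbabacadccaabbbaadcdcabaaacb
  30 |  24 | dcabaaacb
  31 |  12 | dccaabbbaadcdcabaaacb
  32 |  22 | dcdcabaaacb

[28, 15, 29, 20, 26, 7, 16, 9, 30, 3, 1, 11, 21, 32, 27, 19, 6, 8, 18, 17, 14, 25, 10, 31, 13, 4, 23, 2, 0, 5, 24, 12, 22]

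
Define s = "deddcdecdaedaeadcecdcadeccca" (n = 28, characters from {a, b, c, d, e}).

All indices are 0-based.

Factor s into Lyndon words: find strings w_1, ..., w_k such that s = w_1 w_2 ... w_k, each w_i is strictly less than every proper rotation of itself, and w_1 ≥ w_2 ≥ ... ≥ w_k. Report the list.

emit factor 1: 'de' (i=0, period=2)
emit factor 2: 'd' (i=2, period=1)
emit factor 3: 'd' (i=3, period=1)
emit factor 4: 'cde' (i=4, period=3)
emit factor 5: 'cd' (i=7, period=2)
emit factor 6: 'aed' (i=9, period=3)
emit factor 7: 'ae' (i=12, period=2)
emit factor 8: 'adcecdcadeccc' (i=14, period=13)
emit factor 9: 'a' (i=27, period=1)

["de", "d", "d", "cde", "cd", "aed", "ae", "adcecdcadeccc", "a"]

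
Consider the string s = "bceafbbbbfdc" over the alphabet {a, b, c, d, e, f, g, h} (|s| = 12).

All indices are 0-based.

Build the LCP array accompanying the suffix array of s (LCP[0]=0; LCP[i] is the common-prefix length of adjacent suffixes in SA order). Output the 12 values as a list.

rank | idx | suffix
   0 |   3 | afbbbbfdc
   1 |   5 | bbbbfdc
   2 |   6 | bbbfdc
   3 |   7 | bbfdc
   4 |   0 | bceafbbbbfdc
   5 |   8 | bfdc
   6 |  11 | c
   7 |   1 | ceafbbbbfdc
   8 |  10 | dc
   9 |   2 | eafbbbbfdc
  10 |   4 | fbbbbfdc
  11 |   9 | fdc

SA = [3, 5, 6, 7, 0, 8, 11, 1, 10, 2, 4, 9]
rank  pair      lcp
   1  s[3:],s[5:]  0  ''
   2  s[5:],s[6:]  3  'bbb'
   3  s[6:],s[7:]  2  'bb'
   4  s[7:],s[0:]  1  'b'
   5  s[0:],s[8:]  1  'b'
   6  s[8:],s[11:]  0  ''
   7  s[11:],s[1:]  1  'c'
   8  s[1:],s[10:]  0  ''
   9  s[10:],s[2:]  0  ''
  10  s[2:],s[4:]  0  ''
  11  s[4:],s[9:]  1  'f'

[0, 0, 3, 2, 1, 1, 0, 1, 0, 0, 0, 1]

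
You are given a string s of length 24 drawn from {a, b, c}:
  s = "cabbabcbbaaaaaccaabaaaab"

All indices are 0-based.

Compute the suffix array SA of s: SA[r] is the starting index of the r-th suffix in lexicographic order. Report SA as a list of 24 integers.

sorted suffixes:
  #0 SA[0]=9  'aaaaaccaabaaaab'
  #1 SA[1]=19  'aaaab'
  #2 SA[2]=10  'aaaaccaabaaaab'
  #3 SA[3]=20  'aaab'
  #4 SA[4]=11  'aaaccaabaaaab'
  #5 SA[5]=21  'aab'
  #6 SA[6]=16  'aabaaaab'
  #7 SA[7]=12  'aaccaabaaaab'
  #8 SA[8]=22  'ab'
  #9 SA[9]=17  'abaaaab'
  #10 SA[10]=1  'abbabcbbaaaaaccaabaaaab'
  #11 SA[11]=4  'abcbbaaaaaccaabaaaab'
  #12 SA[12]=13  'accaabaaaab'
  #13 SA[13]=23  'b'
  #14 SA[14]=8  'baaaaaccaabaaaab'
  #15 SA[15]=18  'baaaab'
  #16 SA[16]=3  'babcbbaaaaaccaabaaaab'
  #17 SA[17]=7  'bbaaaaaccaabaaaab'
  #18 SA[18]=2  'bbabcbbaaaaaccaabaaaab'
  #19 SA[19]=5  'bcbbaaaaaccaabaaaab'
  #20 SA[20]=15  'caabaaaab'
  #21 SA[21]=0  'cabbabcbbaaaaaccaabaaaab'
  #22 SA[22]=6  'cbbaaaaaccaabaaaab'
  #23 SA[23]=14  'ccaabaaaab'

[9, 19, 10, 20, 11, 21, 16, 12, 22, 17, 1, 4, 13, 23, 8, 18, 3, 7, 2, 5, 15, 0, 6, 14]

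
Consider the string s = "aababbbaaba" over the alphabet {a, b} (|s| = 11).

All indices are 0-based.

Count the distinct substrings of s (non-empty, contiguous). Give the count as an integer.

48

rank | idx | suffix
   0 |  10 | a
   1 |   7 | aaba
   2 |   0 | aababbbaaba
   3 |   8 | aba
   4 |   1 | ababbbaaba
   5 |   3 | abbbaaba
   6 |   9 | ba
   7 |   6 | baaba
   8 |   2 | babbbaaba
   9 |   5 | bbaaba
  10 |   4 | bbbaaba

SA = [10, 7, 0, 8, 1, 3, 9, 6, 2, 5, 4]
[i] adj suffixes → lcp
  [1] 10/7 → 1 ('a')
  [2] 7/0 → 4 ('aaba')
  [3] 0/8 → 1 ('a')
  [4] 8/1 → 3 ('aba')
  [5] 1/3 → 2 ('ab')
  [6] 3/9 → 0 ('')
  [7] 9/6 → 2 ('ba')
  [8] 6/2 → 2 ('ba')
  [9] 2/5 → 1 ('b')
  [10] 5/4 → 2 ('bb')

n(n+1)/2 = 11·12/2 = 66
Σ LCP = 0 + 1 + 4 + 1 + 3 + 2 + 0 + 2 + 2 + 1 + 2 = 18
distinct = 66 − 18 = 48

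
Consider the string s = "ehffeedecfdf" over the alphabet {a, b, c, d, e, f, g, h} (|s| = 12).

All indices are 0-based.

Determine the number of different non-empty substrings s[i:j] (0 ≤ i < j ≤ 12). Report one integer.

71

rank | idx | suffix
   0 |   8 | cfdf
   1 |   6 | decfdf
   2 |  10 | df
   3 |   7 | ecfdf
   4 |   5 | edecfdf
   5 |   4 | eedecfdf
   6 |   0 | ehffeedecfdf
   7 |  11 | f
   8 |   9 | fdf
   9 |   3 | feedecfdf
  10 |   2 | ffeedecfdf
  11 |   1 | hffeedecfdf

SA = [8, 6, 10, 7, 5, 4, 0, 11, 9, 3, 2, 1]
rank  pair      lcp
   1  s[8:],s[6:]  0  ''
   2  s[6:],s[10:]  1  'd'
   3  s[10:],s[7:]  0  ''
   4  s[7:],s[5:]  1  'e'
   5  s[5:],s[4:]  1  'e'
   6  s[4:],s[0:]  1  'e'
   7  s[0:],s[11:]  0  ''
   8  s[11:],s[9:]  1  'f'
   9  s[9:],s[3:]  1  'f'
  10  s[3:],s[2:]  1  'f'
  11  s[2:],s[1:]  0  ''

n(n+1)/2 = 12·13/2 = 78
Σ LCP = 0 + 0 + 1 + 0 + 1 + 1 + 1 + 0 + 1 + 1 + 1 + 0 = 7
distinct = 78 − 7 = 71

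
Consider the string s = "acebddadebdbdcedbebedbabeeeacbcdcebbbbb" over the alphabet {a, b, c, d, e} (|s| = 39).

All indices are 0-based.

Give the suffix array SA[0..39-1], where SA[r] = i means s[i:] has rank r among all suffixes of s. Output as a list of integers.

[22, 27, 0, 6, 38, 21, 37, 36, 35, 34, 29, 9, 11, 3, 16, 18, 23, 28, 30, 32, 1, 13, 5, 20, 10, 15, 31, 12, 4, 7, 26, 33, 8, 2, 17, 19, 14, 25, 24]

rank | idx | suffix
   0 |  22 | abeeeacbcdcebbbbb
   1 |  27 | acbcdcebbbbb
   2 |   0 | acebddadebdbdcedbebedbabeeeacbcdcebbbbb
   3 |   6 | adebdbdcedbebedbabeeeacbcdcebbbbb
   4 |  38 | b
   5 |  21 | babeeeacbcdcebbbbb
   6 |  37 | bb
   7 |  36 | bbb
   8 |  35 | bbbb
   9 |  34 | bbbbb
  10 |  29 | bcdcebbbbb
  11 |   9 | bdbdcedbebedbabeeeacbcdcebbbbb
  12 |  11 | bdcedbebedbabeeeacbcdcebbbbb
  13 |   3 | bddadebdbdcedbebedbabeeeacbcdcebbbbb
  14 |  16 | bebedbabeeeacbcdcebbbbb
  15 |  18 | bedbabeeeacbcdcebbbbb
  16 |  23 | beeeacbcdcebbbbb
  17 |  28 | cbcdcebbbbb
  18 |  30 | cdcebbbbb
  19 |  32 | cebbbbb
  20 |   1 | cebddadebdbdcedbebedbabeeeacbcdcebbbbb
  21 |  13 | cedbebedbabeeeacbcdcebbbbb
  22 |   5 | dadebdbdcedbebedbabeeeacbcdcebbbbb
  23 |  20 | dbabeeeacbcdcebbbbb
  24 |  10 | dbdcedbebedbabeeeacbcdcebbbbb
  25 |  15 | dbebedbabeeeacbcdcebbbbb
  26 |  31 | dcebbbbb
  27 |  12 | dcedbebedbabeeeacbcdcebbbbb
  28 |   4 | ddadebdbdcedbebedbabeeeacbcdcebbbbb
  29 |   7 | debdbdcedbebedbabeeeacbcdcebbbbb
  30 |  26 | eacbcdcebbbbb
  31 |  33 | ebbbbb
  32 |   8 | ebdbdcedbebedbabeeeacbcdcebbbbb
  33 |   2 | ebddadebdbdcedbebedbabeeeacbcdcebbbbb
  34 |  17 | ebedbabeeeacbcdcebbbbb
  35 |  19 | edbabeeeacbcdcebbbbb
  36 |  14 | edbebedbabeeeacbcdcebbbbb
  37 |  25 | eeacbcdcebbbbb
  38 |  24 | eeeacbcdcebbbbb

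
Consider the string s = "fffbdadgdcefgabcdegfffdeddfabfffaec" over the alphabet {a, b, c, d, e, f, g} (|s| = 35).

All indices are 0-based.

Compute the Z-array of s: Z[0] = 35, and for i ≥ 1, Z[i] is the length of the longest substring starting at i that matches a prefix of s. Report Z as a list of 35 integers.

[35, 2, 1, 0, 0, 0, 0, 0, 0, 0, 0, 1, 0, 0, 0, 0, 0, 0, 0, 3, 2, 1, 0, 0, 0, 0, 1, 0, 0, 3, 2, 1, 0, 0, 0]

Z[0]=35
i=1: outside box; Z[1]=2 scan→box=[1,3)
i=2: min(r-i=1, Z[1]=2)=1; Z[2]=1
i=3: outside box; Z[3]=0
i=4: outside box; Z[4]=0
i=5: outside box; Z[5]=0
i=6: outside box; Z[6]=0
i=7: outside box; Z[7]=0
i=8: outside box; Z[8]=0
i=9: outside box; Z[9]=0
i=10: outside box; Z[10]=0
i=11: outside box; Z[11]=1 scan→box=[11,12)
i=12: outside box; Z[12]=0
i=13: outside box; Z[13]=0
i=14: outside box; Z[14]=0
i=15: outside box; Z[15]=0
i=16: outside box; Z[16]=0
i=17: outside box; Z[17]=0
i=18: outside box; Z[18]=0
i=19: outside box; Z[19]=3 scan→box=[19,22)
i=20: min(r-i=2, Z[1]=2)=2; Z[20]=2
i=21: min(r-i=1, Z[2]=1)=1; Z[21]=1
i=22: outside box; Z[22]=0
i=23: outside box; Z[23]=0
i=24: outside box; Z[24]=0
i=25: outside box; Z[25]=0
i=26: outside box; Z[26]=1 scan→box=[26,27)
i=27: outside box; Z[27]=0
i=28: outside box; Z[28]=0
i=29: outside box; Z[29]=3 scan→box=[29,32)
i=30: min(r-i=2, Z[1]=2)=2; Z[30]=2
i=31: min(r-i=1, Z[2]=1)=1; Z[31]=1
i=32: outside box; Z[32]=0
i=33: outside box; Z[33]=0
i=34: outside box; Z[34]=0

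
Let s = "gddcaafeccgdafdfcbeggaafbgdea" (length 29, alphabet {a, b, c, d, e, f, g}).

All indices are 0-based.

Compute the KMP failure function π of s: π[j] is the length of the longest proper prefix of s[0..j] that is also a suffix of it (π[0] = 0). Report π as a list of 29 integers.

[0, 0, 0, 0, 0, 0, 0, 0, 0, 0, 1, 2, 0, 0, 0, 0, 0, 0, 0, 1, 1, 0, 0, 0, 0, 1, 2, 0, 0]

π[0] = 0
j=1 s[j]='d': π[1]=0 (border '')
j=2 s[j]='d': π[2]=0 (border '')
j=3 s[j]='c': π[3]=0 (border '')
j=4 s[j]='a': π[4]=0 (border '')
j=5 s[j]='a': π[5]=0 (border '')
j=6 s[j]='f': π[6]=0 (border '')
j=7 s[j]='e': π[7]=0 (border '')
j=8 s[j]='c': π[8]=0 (border '')
j=9 s[j]='c': π[9]=0 (border '')
j=10 s[j]='g': π[10]=1 (border 'g')
j=11 s[j]='d': π[11]=2 (border 'gd')
j=12 s[j]='a': k: 2→0; π[12]=0 (border '')
j=13 s[j]='f': π[13]=0 (border '')
j=14 s[j]='d': π[14]=0 (border '')
j=15 s[j]='f': π[15]=0 (border '')
j=16 s[j]='c': π[16]=0 (border '')
j=17 s[j]='b': π[17]=0 (border '')
j=18 s[j]='e': π[18]=0 (border '')
j=19 s[j]='g': π[19]=1 (border 'g')
j=20 s[j]='g': k: 1→0; π[20]=1 (border 'g')
j=21 s[j]='a': k: 1→0; π[21]=0 (border '')
j=22 s[j]='a': π[22]=0 (border '')
j=23 s[j]='f': π[23]=0 (border '')
j=24 s[j]='b': π[24]=0 (border '')
j=25 s[j]='g': π[25]=1 (border 'g')
j=26 s[j]='d': π[26]=2 (border 'gd')
j=27 s[j]='e': k: 2→0; π[27]=0 (border '')
j=28 s[j]='a': π[28]=0 (border '')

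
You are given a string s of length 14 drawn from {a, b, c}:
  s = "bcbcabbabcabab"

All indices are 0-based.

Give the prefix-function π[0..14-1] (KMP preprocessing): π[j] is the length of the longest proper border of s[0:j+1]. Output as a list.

[0, 0, 1, 2, 0, 1, 1, 0, 1, 2, 0, 1, 0, 1]

π[0] = 0
j=1 s[j]='c': π[1]=0 (border '')
j=2 s[j]='b': π[2]=1 (border 'b')
j=3 s[j]='c': π[3]=2 (border 'bc')
j=4 s[j]='a': k: 2→0; π[4]=0 (border '')
j=5 s[j]='b': π[5]=1 (border 'b')
j=6 s[j]='b': k: 1→0; π[6]=1 (border 'b')
j=7 s[j]='a': k: 1→0; π[7]=0 (border '')
j=8 s[j]='b': π[8]=1 (border 'b')
j=9 s[j]='c': π[9]=2 (border 'bc')
j=10 s[j]='a': k: 2→0; π[10]=0 (border '')
j=11 s[j]='b': π[11]=1 (border 'b')
j=12 s[j]='a': k: 1→0; π[12]=0 (border '')
j=13 s[j]='b': π[13]=1 (border 'b')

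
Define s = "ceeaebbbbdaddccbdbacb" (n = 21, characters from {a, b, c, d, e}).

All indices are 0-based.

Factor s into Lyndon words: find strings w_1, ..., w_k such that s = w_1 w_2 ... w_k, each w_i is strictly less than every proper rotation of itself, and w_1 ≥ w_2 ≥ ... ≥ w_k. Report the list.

["cee", "aebbbbd", "addccbdb", "acb"]

emit factor 1: 'cee' (i=0, period=3)
emit factor 2: 'aebbbbd' (i=3, period=7)
emit factor 3: 'addccbdb' (i=10, period=8)
emit factor 4: 'acb' (i=18, period=3)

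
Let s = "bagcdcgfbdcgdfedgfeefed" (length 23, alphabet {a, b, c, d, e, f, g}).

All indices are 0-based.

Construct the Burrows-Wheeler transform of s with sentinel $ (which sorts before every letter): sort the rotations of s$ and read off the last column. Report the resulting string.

db$fgddebcgefffegedgaccd

rank  rotation                  last
    0  $bagcdcgfbdcgdfedgfeefed  d
    1  agcdcgfbdcgdfedgfeefed$b  b
    2  bagcdcgfbdcgdfedgfeefed$  $
    3  bdcgdfedgfeefed$bagcdcgf  f
    4  cdcgfbdcgdfedgfeefed$bag  g
    5  cgdfedgfeefed$bagcdcgfbd  d
    6  cgfbdcgdfedgfeefed$bagcd  d
    7  d$bagcdcgfbdcgdfedgfeefe  e
    8  dcgdfedgfeefed$bagcdcgfb  b
    9  dcgfbdcgdfedgfeefed$bagc  c
   10  dfedgfeefed$bagcdcgfbdcg  g
   11  dgfeefed$bagcdcgfbdcgdfe  e
   12  ed$bagcdcgfbdcgdfedgfeef  f
   13  edgfeefed$bagcdcgfbdcgdf  f
   14  eefed$bagcdcgfbdcgdfedgf  f
   15  efed$bagcdcgfbdcgdfedgfe  e
   16  fbdcgdfedgfeefed$bagcdcg  g
   17  fed$bagcdcgfbdcgdfedgfee  e
   18  fedgfeefed$bagcdcgfbdcgd  d
   19  feefed$bagcdcgfbdcgdfedg  g
   20  gcdcgfbdcgdfedgfeefed$ba  a
   21  gdfedgfeefed$bagcdcgfbdc  c
   22  gfbdcgdfedgfeefed$bagcdc  c
   23  gfeefed$bagcdcgfbdcgdfed  d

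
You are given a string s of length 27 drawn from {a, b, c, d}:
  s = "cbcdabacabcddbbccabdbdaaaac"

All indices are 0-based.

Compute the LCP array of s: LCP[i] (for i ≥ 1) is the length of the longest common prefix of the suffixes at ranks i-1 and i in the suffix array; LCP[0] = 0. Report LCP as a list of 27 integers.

sorted suffixes:
  #0 SA[0]=22  'aaaac'
  #1 SA[1]=23  'aaac'
  #2 SA[2]=24  'aac'
  #3 SA[3]=4  'abacabcddbbccabdbdaaaac'
  #4 SA[4]=8  'abcddbbccabdbdaaaac'
  #5 SA[5]=17  'abdbdaaaac'
  #6 SA[6]=25  'ac'
  #7 SA[7]=6  'acabcddbbccabdbdaaaac'
  #8 SA[8]=5  'bacabcddbbccabdbdaaaac'
  #9 SA[9]=13  'bbccabdbdaaaac'
  #10 SA[10]=14  'bccabdbdaaaac'
  #11 SA[11]=1  'bcdabacabcddbbccabdbdaaaac'
  #12 SA[12]=9  'bcddbbccabdbdaaaac'
  #13 SA[13]=20  'bdaaaac'
  #14 SA[14]=18  'bdbdaaaac'
  #15 SA[15]=26  'c'
  #16 SA[16]=7  'cabcddbbccabdbdaaaac'
  #17 SA[17]=16  'cabdbdaaaac'
  #18 SA[18]=0  'cbcdabacabcddbbccabdbdaaaac'
  #19 SA[19]=15  'ccabdbdaaaac'
  #20 SA[20]=2  'cdabacabcddbbccabdbdaaaac'
  #21 SA[21]=10  'cddbbccabdbdaaaac'
  #22 SA[22]=21  'daaaac'
  #23 SA[23]=3  'dabacabcddbbccabdbdaaaac'
  #24 SA[24]=12  'dbbccabdbdaaaac'
  #25 SA[25]=19  'dbdaaaac'
  #26 SA[26]=11  'ddbbccabdbdaaaac'

SA = [22, 23, 24, 4, 8, 17, 25, 6, 5, 13, 14, 1, 9, 20, 18, 26, 7, 16, 0, 15, 2, 10, 21, 3, 12, 19, 11]
i: (SA[i-1],SA[i]) lcp shared
  1: (22,23) 3 'aaa'
  2: (23,24) 2 'aa'
  3: (24,4) 1 'a'
  4: (4,8) 2 'ab'
  5: (8,17) 2 'ab'
  6: (17,25) 1 'a'
  7: (25,6) 2 'ac'
  8: (6,5) 0 ''
  9: (5,13) 1 'b'
  10: (13,14) 1 'b'
  11: (14,1) 2 'bc'
  12: (1,9) 3 'bcd'
  13: (9,20) 1 'b'
  14: (20,18) 2 'bd'
  15: (18,26) 0 ''
  16: (26,7) 1 'c'
  17: (7,16) 3 'cab'
  18: (16,0) 1 'c'
  19: (0,15) 1 'c'
  20: (15,2) 1 'c'
  21: (2,10) 2 'cd'
  22: (10,21) 0 ''
  23: (21,3) 2 'da'
  24: (3,12) 1 'd'
  25: (12,19) 2 'db'
  26: (19,11) 1 'd'

[0, 3, 2, 1, 2, 2, 1, 2, 0, 1, 1, 2, 3, 1, 2, 0, 1, 3, 1, 1, 1, 2, 0, 2, 1, 2, 1]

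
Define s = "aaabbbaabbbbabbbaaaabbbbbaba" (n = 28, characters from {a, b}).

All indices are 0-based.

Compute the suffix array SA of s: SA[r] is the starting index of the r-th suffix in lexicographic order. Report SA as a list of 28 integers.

[27, 16, 0, 17, 1, 6, 18, 25, 12, 2, 7, 19, 26, 15, 5, 24, 11, 14, 4, 23, 10, 13, 3, 22, 9, 21, 8, 20]

rank→(start, suffix):
  0 → (27, 'a')
  1 → (16, 'aaaabbbbbaba')
  2 → (0, 'aaabbbaabbbbabbbaaaabbbbbaba')
  3 → (17, 'aaabbbbbaba')
  4 → (1, 'aabbbaabbbbabbbaaaabbbbbaba')
  5 → (6, 'aabbbbabbbaaaabbbbbaba')
  6 → (18, 'aabbbbbaba')
  7 → (25, 'aba')
  8 → (12, 'abbbaaaabbbbbaba')
  9 → (2, 'abbbaabbbbabbbaaaabbbbbaba')
  10 → (7, 'abbbbabbbaaaabbbbbaba')
  11 → (19, 'abbbbbaba')
  12 → (26, 'ba')
  13 → (15, 'baaaabbbbbaba')
  14 → (5, 'baabbbbabbbaaaabbbbbaba')
  15 → (24, 'baba')
  16 → (11, 'babbbaaaabbbbbaba')
  17 → (14, 'bbaaaabbbbbaba')
  18 → (4, 'bbaabbbbabbbaaaabbbbbaba')
  19 → (23, 'bbaba')
  20 → (10, 'bbabbbaaaabbbbbaba')
  21 → (13, 'bbbaaaabbbbbaba')
  22 → (3, 'bbbaabbbbabbbaaaabbbbbaba')
  23 → (22, 'bbbaba')
  24 → (9, 'bbbabbbaaaabbbbbaba')
  25 → (21, 'bbbbaba')
  26 → (8, 'bbbbabbbaaaabbbbbaba')
  27 → (20, 'bbbbbaba')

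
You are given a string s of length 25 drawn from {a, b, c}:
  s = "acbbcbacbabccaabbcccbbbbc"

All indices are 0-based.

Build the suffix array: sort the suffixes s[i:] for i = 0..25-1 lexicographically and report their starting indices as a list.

rank→(start, suffix):
  0 → (13, 'aabbcccbbbbc')
  1 → (14, 'abbcccbbbbc')
  2 → (9, 'abccaabbcccbbbbc')
  3 → (6, 'acbabccaabbcccbbbbc')
  4 → (0, 'acbbcbacbabccaabbcccbbbbc')
  5 → (8, 'babccaabbcccbbbbc')
  6 → (5, 'bacbabccaabbcccbbbbc')
  7 → (20, 'bbbbc')
  8 → (21, 'bbbc')
  9 → (22, 'bbc')
  10 → (2, 'bbcbacbabccaabbcccbbbbc')
  11 → (15, 'bbcccbbbbc')
  12 → (23, 'bc')
  13 → (3, 'bcbacbabccaabbcccbbbbc')
  14 → (10, 'bccaabbcccbbbbc')
  15 → (16, 'bcccbbbbc')
  16 → (24, 'c')
  17 → (12, 'caabbcccbbbbc')
  18 → (7, 'cbabccaabbcccbbbbc')
  19 → (4, 'cbacbabccaabbcccbbbbc')
  20 → (19, 'cbbbbc')
  21 → (1, 'cbbcbacbabccaabbcccbbbbc')
  22 → (11, 'ccaabbcccbbbbc')
  23 → (18, 'ccbbbbc')
  24 → (17, 'cccbbbbc')

[13, 14, 9, 6, 0, 8, 5, 20, 21, 22, 2, 15, 23, 3, 10, 16, 24, 12, 7, 4, 19, 1, 11, 18, 17]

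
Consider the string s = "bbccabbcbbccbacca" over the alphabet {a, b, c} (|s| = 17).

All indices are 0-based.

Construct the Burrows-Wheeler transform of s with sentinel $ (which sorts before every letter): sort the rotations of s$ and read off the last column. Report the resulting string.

rank  rotation            last
    0  $bbccabbcbbccbacca  a
    1  a$bbccabbcbbccbacc  c
    2  abbcbbccbacca$bbcc  c
    3  acca$bbccabbcbbccb  b
    4  bacca$bbccabbcbbcc  c
    5  bbcbbccbacca$bbcca  a
    6  bbccabbcbbccbacca$  $
    7  bbccbacca$bbccabbc  c
    8  bcbbccbacca$bbccab  b
    9  bccabbcbbccbacca$b  b
   10  bccbacca$bbccabbcb  b
   11  ca$bbccabbcbbccbac  c
   12  cabbcbbccbacca$bbc  c
   13  cbacca$bbccabbcbbc  c
   14  cbbccbacca$bbccabb  b
   15  cca$bbccabbcbbccba  a
   16  ccabbcbbccbacca$bb  b
   17  ccbacca$bbccabbcbb  b

accbca$cbbbcccbabb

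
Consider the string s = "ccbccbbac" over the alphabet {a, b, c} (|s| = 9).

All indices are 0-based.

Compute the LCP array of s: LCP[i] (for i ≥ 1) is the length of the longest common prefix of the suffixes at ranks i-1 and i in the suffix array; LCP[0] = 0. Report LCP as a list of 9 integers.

[0, 0, 1, 1, 0, 1, 2, 1, 3]

rank→(start, suffix):
  0 → (7, 'ac')
  1 → (6, 'bac')
  2 → (5, 'bbac')
  3 → (2, 'bccbbac')
  4 → (8, 'c')
  5 → (4, 'cbbac')
  6 → (1, 'cbccbbac')
  7 → (3, 'ccbbac')
  8 → (0, 'ccbccbbac')

SA = [7, 6, 5, 2, 8, 4, 1, 3, 0]
rank  pair      lcp
   1  s[7:],s[6:]  0  ''
   2  s[6:],s[5:]  1  'b'
   3  s[5:],s[2:]  1  'b'
   4  s[2:],s[8:]  0  ''
   5  s[8:],s[4:]  1  'c'
   6  s[4:],s[1:]  2  'cb'
   7  s[1:],s[3:]  1  'c'
   8  s[3:],s[0:]  3  'ccb'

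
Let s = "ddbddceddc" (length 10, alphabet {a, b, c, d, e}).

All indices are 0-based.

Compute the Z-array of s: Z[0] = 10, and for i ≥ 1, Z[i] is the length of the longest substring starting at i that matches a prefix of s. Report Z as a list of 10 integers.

Z[0]=10
i=1: fresh scan; Z[1]=1 scan→box=[1,2)
i=2: fresh scan; Z[2]=0
i=3: fresh scan; Z[3]=2 scan→box=[3,5)
i=4: min(r-i=1, Z[1]=1)=1; Z[4]=1
i=5: fresh scan; Z[5]=0
i=6: fresh scan; Z[6]=0
i=7: fresh scan; Z[7]=2 scan→box=[7,9)
i=8: min(r-i=1, Z[1]=1)=1; Z[8]=1
i=9: fresh scan; Z[9]=0

[10, 1, 0, 2, 1, 0, 0, 2, 1, 0]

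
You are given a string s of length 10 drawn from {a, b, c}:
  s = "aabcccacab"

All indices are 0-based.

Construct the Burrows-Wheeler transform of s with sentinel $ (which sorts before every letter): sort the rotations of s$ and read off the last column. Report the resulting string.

rank  rotation     last
    0  $aabcccacab  b
    1  aabcccacab$  $
    2  ab$aabcccac  c
    3  abcccacab$a  a
    4  acab$aabccc  c
    5  b$aabcccaca  a
    6  bcccacab$aa  a
    7  cab$aabccca  a
    8  cacab$aabcc  c
    9  ccacab$aabc  c
   10  cccacab$aab  b

b$cacaaaccb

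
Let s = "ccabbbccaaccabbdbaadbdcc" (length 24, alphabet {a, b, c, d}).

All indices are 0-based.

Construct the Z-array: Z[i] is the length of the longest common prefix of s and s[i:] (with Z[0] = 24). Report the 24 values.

Z[0]=24
i=1: outside box; Z[1]=1 scan→box=[1,2)
i=2: outside box; Z[2]=0
i=3: outside box; Z[3]=0
i=4: outside box; Z[4]=0
i=5: outside box; Z[5]=0
i=6: outside box; Z[6]=3 scan→box=[6,9)
i=7: min(r-i=2, Z[1]=1)=1; Z[7]=1
i=8: min(r-i=1, Z[2]=0)=0; Z[8]=0
i=9: outside box; Z[9]=0
i=10: outside box; Z[10]=5 scan→box=[10,15)
i=11: min(r-i=4, Z[1]=1)=1; Z[11]=1
i=12: min(r-i=3, Z[2]=0)=0; Z[12]=0
i=13: min(r-i=2, Z[3]=0)=0; Z[13]=0
i=14: min(r-i=1, Z[4]=0)=0; Z[14]=0
i=15: outside box; Z[15]=0
i=16: outside box; Z[16]=0
i=17: outside box; Z[17]=0
i=18: outside box; Z[18]=0
i=19: outside box; Z[19]=0
i=20: outside box; Z[20]=0
i=21: outside box; Z[21]=0
i=22: outside box; Z[22]=2 scan→box=[22,24)
i=23: min(r-i=1, Z[1]=1)=1; Z[23]=1

[24, 1, 0, 0, 0, 0, 3, 1, 0, 0, 5, 1, 0, 0, 0, 0, 0, 0, 0, 0, 0, 0, 2, 1]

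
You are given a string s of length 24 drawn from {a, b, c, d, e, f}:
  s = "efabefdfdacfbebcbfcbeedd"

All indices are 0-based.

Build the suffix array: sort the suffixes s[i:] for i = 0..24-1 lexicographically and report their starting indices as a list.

[2, 9, 14, 12, 19, 3, 16, 18, 15, 10, 23, 8, 22, 6, 13, 21, 20, 0, 4, 1, 11, 17, 7, 5]

rank | idx | suffix
   0 |   2 | abefdfdacfbebcbfcbeedd
   1 |   9 | acfbebcbfcbeedd
   2 |  14 | bcbfcbeedd
   3 |  12 | bebcbfcbeedd
   4 |  19 | beedd
   5 |   3 | befdfdacfbebcbfcbeedd
   6 |  16 | bfcbeedd
   7 |  18 | cbeedd
   8 |  15 | cbfcbeedd
   9 |  10 | cfbebcbfcbeedd
  10 |  23 | d
  11 |   8 | dacfbebcbfcbeedd
  12 |  22 | dd
  13 |   6 | dfdacfbebcbfcbeedd
  14 |  13 | ebcbfcbeedd
  15 |  21 | edd
  16 |  20 | eedd
  17 |   0 | efabefdfdacfbebcbfcbeedd
  18 |   4 | efdfdacfbebcbfcbeedd
  19 |   1 | fabefdfdacfbebcbfcbeedd
  20 |  11 | fbebcbfcbeedd
  21 |  17 | fcbeedd
  22 |   7 | fdacfbebcbfcbeedd
  23 |   5 | fdfdacfbebcbfcbeedd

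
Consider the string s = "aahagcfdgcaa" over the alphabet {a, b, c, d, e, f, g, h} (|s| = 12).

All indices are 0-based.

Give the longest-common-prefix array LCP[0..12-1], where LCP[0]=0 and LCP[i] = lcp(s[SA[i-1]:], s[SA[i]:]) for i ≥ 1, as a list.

rank→(start, suffix):
  0 → (11, 'a')
  1 → (10, 'aa')
  2 → (0, 'aahagcfdgcaa')
  3 → (3, 'agcfdgcaa')
  4 → (1, 'ahagcfdgcaa')
  5 → (9, 'caa')
  6 → (5, 'cfdgcaa')
  7 → (7, 'dgcaa')
  8 → (6, 'fdgcaa')
  9 → (8, 'gcaa')
  10 → (4, 'gcfdgcaa')
  11 → (2, 'hagcfdgcaa')

SA = [11, 10, 0, 3, 1, 9, 5, 7, 6, 8, 4, 2]
[i] adj suffixes → lcp
  [1] 11/10 → 1 ('a')
  [2] 10/0 → 2 ('aa')
  [3] 0/3 → 1 ('a')
  [4] 3/1 → 1 ('a')
  [5] 1/9 → 0 ('')
  [6] 9/5 → 1 ('c')
  [7] 5/7 → 0 ('')
  [8] 7/6 → 0 ('')
  [9] 6/8 → 0 ('')
  [10] 8/4 → 2 ('gc')
  [11] 4/2 → 0 ('')

[0, 1, 2, 1, 1, 0, 1, 0, 0, 0, 2, 0]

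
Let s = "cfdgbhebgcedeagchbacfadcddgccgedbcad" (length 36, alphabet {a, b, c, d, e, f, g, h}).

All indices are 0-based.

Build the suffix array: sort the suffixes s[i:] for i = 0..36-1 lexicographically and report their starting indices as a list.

[18, 34, 21, 13, 17, 32, 7, 4, 33, 27, 23, 9, 19, 0, 28, 15, 35, 31, 22, 24, 11, 2, 25, 12, 6, 30, 10, 20, 1, 3, 26, 8, 14, 29, 16, 5]

rank | idx | suffix
   0 |  18 | acfadcddgccgedbcad
   1 |  34 | ad
   2 |  21 | adcddgccgedbcad
   3 |  13 | agchbacfadcddgccgedbcad
   4 |  17 | bacfadcddgccgedbcad
   5 |  32 | bcad
   6 |   7 | bgcedeagchbacfadcddgccgedbcad
   7 |   4 | bhebgcedeagchbacfadcddgccgedbcad
   8 |  33 | cad
   9 |  27 | ccgedbcad
  10 |  23 | cddgccgedbcad
  11 |   9 | cedeagchbacfadcddgccgedbcad
  12 |  19 | cfadcddgccgedbcad
  13 |   0 | cfdgbhebgcedeagchbacfadcddgccgedbcad
  14 |  28 | cgedbcad
  15 |  15 | chbacfadcddgccgedbcad
  16 |  35 | d
  17 |  31 | dbcad
  18 |  22 | dcddgccgedbcad
  19 |  24 | ddgccgedbcad
  20 |  11 | deagchbacfadcddgccgedbcad
  21 |   2 | dgbhebgcedeagchbacfadcddgccgedbcad
  22 |  25 | dgccgedbcad
  23 |  12 | eagchbacfadcddgccgedbcad
  24 |   6 | ebgcedeagchbacfadcddgccgedbcad
  25 |  30 | edbcad
  26 |  10 | edeagchbacfadcddgccgedbcad
  27 |  20 | fadcddgccgedbcad
  28 |   1 | fdgbhebgcedeagchbacfadcddgccgedbcad
  29 |   3 | gbhebgcedeagchbacfadcddgccgedbcad
  30 |  26 | gccgedbcad
  31 |   8 | gcedeagchbacfadcddgccgedbcad
  32 |  14 | gchbacfadcddgccgedbcad
  33 |  29 | gedbcad
  34 |  16 | hbacfadcddgccgedbcad
  35 |   5 | hebgcedeagchbacfadcddgccgedbcad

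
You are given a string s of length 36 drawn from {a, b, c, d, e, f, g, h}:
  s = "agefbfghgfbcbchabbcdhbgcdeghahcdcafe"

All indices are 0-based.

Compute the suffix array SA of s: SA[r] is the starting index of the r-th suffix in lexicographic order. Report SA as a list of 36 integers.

[15, 33, 0, 28, 16, 10, 17, 12, 4, 21, 32, 11, 30, 23, 18, 13, 31, 24, 19, 35, 2, 25, 9, 3, 34, 5, 22, 1, 8, 26, 6, 14, 27, 20, 29, 7]

rank→(start, suffix):
  0 → (15, 'abbcdhbgcdeghahcdcafe')
  1 → (33, 'afe')
  2 → (0, 'agefbfghgfbcbchabbcdhbgcdeghahcdcafe')
  3 → (28, 'ahcdcafe')
  4 → (16, 'bbcdhbgcdeghahcdcafe')
  5 → (10, 'bcbchabbcdhbgcdeghahcdcafe')
  6 → (17, 'bcdhbgcdeghahcdcafe')
  7 → (12, 'bchabbcdhbgcdeghahcdcafe')
  8 → (4, 'bfghgfbcbchabbcdhbgcdeghahcdcafe')
  9 → (21, 'bgcdeghahcdcafe')
  10 → (32, 'cafe')
  11 → (11, 'cbchabbcdhbgcdeghahcdcafe')
  12 → (30, 'cdcafe')
  13 → (23, 'cdeghahcdcafe')
  14 → (18, 'cdhbgcdeghahcdcafe')
  15 → (13, 'chabbcdhbgcdeghahcdcafe')
  16 → (31, 'dcafe')
  17 → (24, 'deghahcdcafe')
  18 → (19, 'dhbgcdeghahcdcafe')
  19 → (35, 'e')
  20 → (2, 'efbfghgfbcbchabbcdhbgcdeghahcdcafe')
  21 → (25, 'eghahcdcafe')
  22 → (9, 'fbcbchabbcdhbgcdeghahcdcafe')
  23 → (3, 'fbfghgfbcbchabbcdhbgcdeghahcdcafe')
  24 → (34, 'fe')
  25 → (5, 'fghgfbcbchabbcdhbgcdeghahcdcafe')
  26 → (22, 'gcdeghahcdcafe')
  27 → (1, 'gefbfghgfbcbchabbcdhbgcdeghahcdcafe')
  28 → (8, 'gfbcbchabbcdhbgcdeghahcdcafe')
  29 → (26, 'ghahcdcafe')
  30 → (6, 'ghgfbcbchabbcdhbgcdeghahcdcafe')
  31 → (14, 'habbcdhbgcdeghahcdcafe')
  32 → (27, 'hahcdcafe')
  33 → (20, 'hbgcdeghahcdcafe')
  34 → (29, 'hcdcafe')
  35 → (7, 'hgfbcbchabbcdhbgcdeghahcdcafe')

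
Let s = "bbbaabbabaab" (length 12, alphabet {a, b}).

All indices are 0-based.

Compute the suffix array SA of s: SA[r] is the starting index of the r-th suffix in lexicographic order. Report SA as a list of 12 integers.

[9, 3, 10, 7, 4, 11, 8, 2, 6, 1, 5, 0]

rank | idx | suffix
   0 |   9 | aab
   1 |   3 | aabbabaab
   2 |  10 | ab
   3 |   7 | abaab
   4 |   4 | abbabaab
   5 |  11 | b
   6 |   8 | baab
   7 |   2 | baabbabaab
   8 |   6 | babaab
   9 |   1 | bbaabbabaab
  10 |   5 | bbabaab
  11 |   0 | bbbaabbabaab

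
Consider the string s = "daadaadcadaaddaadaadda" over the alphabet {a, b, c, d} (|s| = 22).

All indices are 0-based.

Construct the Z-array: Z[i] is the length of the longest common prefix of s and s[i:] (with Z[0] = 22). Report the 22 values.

Z[0]=22
i=1: outside box; Z[1]=0
i=2: outside box; Z[2]=0
i=3: outside box; Z[3]=4 scan→box=[3,7)
i=4: min(r-i=3, Z[1]=0)=0; Z[4]=0
i=5: min(r-i=2, Z[2]=0)=0; Z[5]=0
i=6: min(r-i=1, Z[3]=4)=1; Z[6]=1
i=7: outside box; Z[7]=0
i=8: outside box; Z[8]=0
i=9: outside box; Z[9]=4 scan→box=[9,13)
i=10: min(r-i=3, Z[1]=0)=0; Z[10]=0
i=11: min(r-i=2, Z[2]=0)=0; Z[11]=0
i=12: min(r-i=1, Z[3]=4)=1; Z[12]=1
i=13: outside box; Z[13]=7 scan→box=[13,20)
i=14: min(r-i=6, Z[1]=0)=0; Z[14]=0
i=15: min(r-i=5, Z[2]=0)=0; Z[15]=0
i=16: min(r-i=4, Z[3]=4)=4; Z[16]=4
i=17: min(r-i=3, Z[4]=0)=0; Z[17]=0
i=18: min(r-i=2, Z[5]=0)=0; Z[18]=0
i=19: min(r-i=1, Z[6]=1)=1; Z[19]=1
i=20: outside box; Z[20]=2 scan→box=[20,22)
i=21: min(r-i=1, Z[1]=0)=0; Z[21]=0

[22, 0, 0, 4, 0, 0, 1, 0, 0, 4, 0, 0, 1, 7, 0, 0, 4, 0, 0, 1, 2, 0]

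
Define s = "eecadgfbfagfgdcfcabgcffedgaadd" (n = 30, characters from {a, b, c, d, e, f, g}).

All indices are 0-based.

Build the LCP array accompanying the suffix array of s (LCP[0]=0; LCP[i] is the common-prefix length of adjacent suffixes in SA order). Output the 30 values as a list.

sorted suffixes:
  #0 SA[0]=26  'aadd'
  #1 SA[1]=17  'abgcffedgaadd'
  #2 SA[2]=27  'add'
  #3 SA[3]=3  'adgfbfagfgdcfcabgcffedgaadd'
  #4 SA[4]=9  'agfgdcfcabgcffedgaadd'
  #5 SA[5]=7  'bfagfgdcfcabgcffedgaadd'
  #6 SA[6]=18  'bgcffedgaadd'
  #7 SA[7]=16  'cabgcffedgaadd'
  #8 SA[8]=2  'cadgfbfagfgdcfcabgcffedgaadd'
  #9 SA[9]=14  'cfcabgcffedgaadd'
  #10 SA[10]=20  'cffedgaadd'
  #11 SA[11]=29  'd'
  #12 SA[12]=13  'dcfcabgcffedgaadd'
  #13 SA[13]=28  'dd'
  #14 SA[14]=24  'dgaadd'
  #15 SA[15]=4  'dgfbfagfgdcfcabgcffedgaadd'
  #16 SA[16]=1  'ecadgfbfagfgdcfcabgcffedgaadd'
  #17 SA[17]=23  'edgaadd'
  #18 SA[18]=0  'eecadgfbfagfgdcfcabgcffedgaadd'
  #19 SA[19]=8  'fagfgdcfcabgcffedgaadd'
  #20 SA[20]=6  'fbfagfgdcfcabgcffedgaadd'
  #21 SA[21]=15  'fcabgcffedgaadd'
  #22 SA[22]=22  'fedgaadd'
  #23 SA[23]=21  'ffedgaadd'
  #24 SA[24]=11  'fgdcfcabgcffedgaadd'
  #25 SA[25]=25  'gaadd'
  #26 SA[26]=19  'gcffedgaadd'
  #27 SA[27]=12  'gdcfcabgcffedgaadd'
  #28 SA[28]=5  'gfbfagfgdcfcabgcffedgaadd'
  #29 SA[29]=10  'gfgdcfcabgcffedgaadd'

SA = [26, 17, 27, 3, 9, 7, 18, 16, 2, 14, 20, 29, 13, 28, 24, 4, 1, 23, 0, 8, 6, 15, 22, 21, 11, 25, 19, 12, 5, 10]
[i] adj suffixes → lcp
  [1] 26/17 → 1 ('a')
  [2] 17/27 → 1 ('a')
  [3] 27/3 → 2 ('ad')
  [4] 3/9 → 1 ('a')
  [5] 9/7 → 0 ('')
  [6] 7/18 → 1 ('b')
  [7] 18/16 → 0 ('')
  [8] 16/2 → 2 ('ca')
  [9] 2/14 → 1 ('c')
  [10] 14/20 → 2 ('cf')
  [11] 20/29 → 0 ('')
  [12] 29/13 → 1 ('d')
  [13] 13/28 → 1 ('d')
  [14] 28/24 → 1 ('d')
  [15] 24/4 → 2 ('dg')
  [16] 4/1 → 0 ('')
  [17] 1/23 → 1 ('e')
  [18] 23/0 → 1 ('e')
  [19] 0/8 → 0 ('')
  [20] 8/6 → 1 ('f')
  [21] 6/15 → 1 ('f')
  [22] 15/22 → 1 ('f')
  [23] 22/21 → 1 ('f')
  [24] 21/11 → 1 ('f')
  [25] 11/25 → 0 ('')
  [26] 25/19 → 1 ('g')
  [27] 19/12 → 1 ('g')
  [28] 12/5 → 1 ('g')
  [29] 5/10 → 2 ('gf')

[0, 1, 1, 2, 1, 0, 1, 0, 2, 1, 2, 0, 1, 1, 1, 2, 0, 1, 1, 0, 1, 1, 1, 1, 1, 0, 1, 1, 1, 2]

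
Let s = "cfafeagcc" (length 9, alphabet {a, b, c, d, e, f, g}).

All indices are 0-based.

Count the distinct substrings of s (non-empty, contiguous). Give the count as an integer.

41

sorted suffixes:
  #0 SA[0]=2  'afeagcc'
  #1 SA[1]=5  'agcc'
  #2 SA[2]=8  'c'
  #3 SA[3]=7  'cc'
  #4 SA[4]=0  'cfafeagcc'
  #5 SA[5]=4  'eagcc'
  #6 SA[6]=1  'fafeagcc'
  #7 SA[7]=3  'feagcc'
  #8 SA[8]=6  'gcc'

SA = [2, 5, 8, 7, 0, 4, 1, 3, 6]
i: (SA[i-1],SA[i]) lcp shared
  1: (2,5) 1 'a'
  2: (5,8) 0 ''
  3: (8,7) 1 'c'
  4: (7,0) 1 'c'
  5: (0,4) 0 ''
  6: (4,1) 0 ''
  7: (1,3) 1 'f'
  8: (3,6) 0 ''

n(n+1)/2 = 9·10/2 = 45
Σ LCP = 0 + 1 + 0 + 1 + 1 + 0 + 0 + 1 + 0 = 4
distinct = 45 − 4 = 41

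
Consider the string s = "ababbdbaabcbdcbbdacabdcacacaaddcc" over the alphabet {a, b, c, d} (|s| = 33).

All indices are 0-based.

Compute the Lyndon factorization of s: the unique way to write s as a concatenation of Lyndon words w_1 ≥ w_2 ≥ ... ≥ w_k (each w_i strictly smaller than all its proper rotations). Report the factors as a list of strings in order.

emit factor 1: 'ababbdb' (i=0, period=7)
emit factor 2: 'aabcbdcbbdacabdcacacaaddcc' (i=7, period=26)

["ababbdb", "aabcbdcbbdacabdcacacaaddcc"]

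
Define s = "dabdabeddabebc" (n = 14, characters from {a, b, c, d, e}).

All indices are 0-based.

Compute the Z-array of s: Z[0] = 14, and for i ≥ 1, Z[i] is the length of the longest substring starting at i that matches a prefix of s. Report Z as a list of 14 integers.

[14, 0, 0, 3, 0, 0, 0, 1, 3, 0, 0, 0, 0, 0]

Z[0]=14
i=1: i≥r, start 0; Z[1]=0
i=2: i≥r, start 0; Z[2]=0
i=3: i≥r, start 0; Z[3]=3 extend→box=[3,6)
i=4: min(r-i=2, Z[1]=0)=0; Z[4]=0
i=5: min(r-i=1, Z[2]=0)=0; Z[5]=0
i=6: i≥r, start 0; Z[6]=0
i=7: i≥r, start 0; Z[7]=1 extend→box=[7,8)
i=8: i≥r, start 0; Z[8]=3 extend→box=[8,11)
i=9: min(r-i=2, Z[1]=0)=0; Z[9]=0
i=10: min(r-i=1, Z[2]=0)=0; Z[10]=0
i=11: i≥r, start 0; Z[11]=0
i=12: i≥r, start 0; Z[12]=0
i=13: i≥r, start 0; Z[13]=0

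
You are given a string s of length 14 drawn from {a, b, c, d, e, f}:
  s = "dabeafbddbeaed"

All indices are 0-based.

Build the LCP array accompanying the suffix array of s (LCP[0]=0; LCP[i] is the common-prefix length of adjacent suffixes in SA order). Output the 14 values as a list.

[0, 1, 1, 0, 1, 3, 0, 1, 1, 1, 0, 2, 1, 0]

rank→(start, suffix):
  0 → (1, 'abeafbddbeaed')
  1 → (11, 'aed')
  2 → (4, 'afbddbeaed')
  3 → (6, 'bddbeaed')
  4 → (9, 'beaed')
  5 → (2, 'beafbddbeaed')
  6 → (13, 'd')
  7 → (0, 'dabeafbddbeaed')
  8 → (8, 'dbeaed')
  9 → (7, 'ddbeaed')
  10 → (10, 'eaed')
  11 → (3, 'eafbddbeaed')
  12 → (12, 'ed')
  13 → (5, 'fbddbeaed')

SA = [1, 11, 4, 6, 9, 2, 13, 0, 8, 7, 10, 3, 12, 5]
[i] adj suffixes → lcp
  [1] 1/11 → 1 ('a')
  [2] 11/4 → 1 ('a')
  [3] 4/6 → 0 ('')
  [4] 6/9 → 1 ('b')
  [5] 9/2 → 3 ('bea')
  [6] 2/13 → 0 ('')
  [7] 13/0 → 1 ('d')
  [8] 0/8 → 1 ('d')
  [9] 8/7 → 1 ('d')
  [10] 7/10 → 0 ('')
  [11] 10/3 → 2 ('ea')
  [12] 3/12 → 1 ('e')
  [13] 12/5 → 0 ('')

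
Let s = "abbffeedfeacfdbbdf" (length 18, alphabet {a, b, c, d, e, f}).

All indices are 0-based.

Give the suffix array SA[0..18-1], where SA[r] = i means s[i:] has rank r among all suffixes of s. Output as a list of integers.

sorted suffixes:
  #0 SA[0]=0  'abbffeedfeacfdbbdf'
  #1 SA[1]=10  'acfdbbdf'
  #2 SA[2]=14  'bbdf'
  #3 SA[3]=1  'bbffeedfeacfdbbdf'
  #4 SA[4]=15  'bdf'
  #5 SA[5]=2  'bffeedfeacfdbbdf'
  #6 SA[6]=11  'cfdbbdf'
  #7 SA[7]=13  'dbbdf'
  #8 SA[8]=16  'df'
  #9 SA[9]=7  'dfeacfdbbdf'
  #10 SA[10]=9  'eacfdbbdf'
  #11 SA[11]=6  'edfeacfdbbdf'
  #12 SA[12]=5  'eedfeacfdbbdf'
  #13 SA[13]=17  'f'
  #14 SA[14]=12  'fdbbdf'
  #15 SA[15]=8  'feacfdbbdf'
  #16 SA[16]=4  'feedfeacfdbbdf'
  #17 SA[17]=3  'ffeedfeacfdbbdf'

[0, 10, 14, 1, 15, 2, 11, 13, 16, 7, 9, 6, 5, 17, 12, 8, 4, 3]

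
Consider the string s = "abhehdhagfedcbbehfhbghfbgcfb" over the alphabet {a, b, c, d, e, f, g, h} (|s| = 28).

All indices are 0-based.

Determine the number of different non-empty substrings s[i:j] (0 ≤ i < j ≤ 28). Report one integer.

rank→(start, suffix):
  0 → (0, 'abhehdhagfedcbbehfhbghfbgcfb')
  1 → (7, 'agfedcbbehfhbghfbgcfb')
  2 → (27, 'b')
  3 → (13, 'bbehfhbghfbgcfb')
  4 → (14, 'behfhbghfbgcfb')
  5 → (23, 'bgcfb')
  6 → (19, 'bghfbgcfb')
  7 → (1, 'bhehdhagfedcbbehfhbghfbgcfb')
  8 → (12, 'cbbehfhbghfbgcfb')
  9 → (25, 'cfb')
  10 → (11, 'dcbbehfhbghfbgcfb')
  11 → (5, 'dhagfedcbbehfhbghfbgcfb')
  12 → (10, 'edcbbehfhbghfbgcfb')
  13 → (3, 'ehdhagfedcbbehfhbghfbgcfb')
  14 → (15, 'ehfhbghfbgcfb')
  15 → (26, 'fb')
  16 → (22, 'fbgcfb')
  17 → (9, 'fedcbbehfhbghfbgcfb')
  18 → (17, 'fhbghfbgcfb')
  19 → (24, 'gcfb')
  20 → (8, 'gfedcbbehfhbghfbgcfb')
  21 → (20, 'ghfbgcfb')
  22 → (6, 'hagfedcbbehfhbghfbgcfb')
  23 → (18, 'hbghfbgcfb')
  24 → (4, 'hdhagfedcbbehfhbghfbgcfb')
  25 → (2, 'hehdhagfedcbbehfhbghfbgcfb')
  26 → (21, 'hfbgcfb')
  27 → (16, 'hfhbghfbgcfb')

SA = [0, 7, 27, 13, 14, 23, 19, 1, 12, 25, 11, 5, 10, 3, 15, 26, 22, 9, 17, 24, 8, 20, 6, 18, 4, 2, 21, 16]
[i] adj suffixes → lcp
  [1] 0/7 → 1 ('a')
  [2] 7/27 → 0 ('')
  [3] 27/13 → 1 ('b')
  [4] 13/14 → 1 ('b')
  [5] 14/23 → 1 ('b')
  [6] 23/19 → 2 ('bg')
  [7] 19/1 → 1 ('b')
  [8] 1/12 → 0 ('')
  [9] 12/25 → 1 ('c')
  [10] 25/11 → 0 ('')
  [11] 11/5 → 1 ('d')
  [12] 5/10 → 0 ('')
  [13] 10/3 → 1 ('e')
  [14] 3/15 → 2 ('eh')
  [15] 15/26 → 0 ('')
  [16] 26/22 → 2 ('fb')
  [17] 22/9 → 1 ('f')
  [18] 9/17 → 1 ('f')
  [19] 17/24 → 0 ('')
  [20] 24/8 → 1 ('g')
  [21] 8/20 → 1 ('g')
  [22] 20/6 → 0 ('')
  [23] 6/18 → 1 ('h')
  [24] 18/4 → 1 ('h')
  [25] 4/2 → 1 ('h')
  [26] 2/21 → 1 ('h')
  [27] 21/16 → 2 ('hf')

n(n+1)/2 = 28·29/2 = 406
Σ LCP = 0 + 1 + 0 + 1 + 1 + 1 + 2 + 1 + 0 + 1 + 0 + 1 + 0 + 1 + 2 + 0 + 2 + 1 + 1 + 0 + 1 + 1 + 0 + 1 + 1 + 1 + 1 + 2 = 24
distinct = 406 − 24 = 382

382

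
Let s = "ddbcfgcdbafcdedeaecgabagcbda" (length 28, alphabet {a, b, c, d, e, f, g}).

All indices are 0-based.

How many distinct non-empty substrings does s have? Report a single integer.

380

rank→(start, suffix):
  0 → (27, 'a')
  1 → (20, 'abagcbda')
  2 → (16, 'aecgabagcbda')
  3 → (9, 'afcdedeaecgabagcbda')
  4 → (22, 'agcbda')
  5 → (8, 'bafcdedeaecgabagcbda')
  6 → (21, 'bagcbda')
  7 → (2, 'bcfgcdbafcdedeaecgabagcbda')
  8 → (25, 'bda')
  9 → (24, 'cbda')
  10 → (6, 'cdbafcdedeaecgabagcbda')
  11 → (11, 'cdedeaecgabagcbda')
  12 → (3, 'cfgcdbafcdedeaecgabagcbda')
  13 → (18, 'cgabagcbda')
  14 → (26, 'da')
  15 → (7, 'dbafcdedeaecgabagcbda')
  16 → (1, 'dbcfgcdbafcdedeaecgabagcbda')
  17 → (0, 'ddbcfgcdbafcdedeaecgabagcbda')
  18 → (14, 'deaecgabagcbda')
  19 → (12, 'dedeaecgabagcbda')
  20 → (15, 'eaecgabagcbda')
  21 → (17, 'ecgabagcbda')
  22 → (13, 'edeaecgabagcbda')
  23 → (10, 'fcdedeaecgabagcbda')
  24 → (4, 'fgcdbafcdedeaecgabagcbda')
  25 → (19, 'gabagcbda')
  26 → (23, 'gcbda')
  27 → (5, 'gcdbafcdedeaecgabagcbda')

SA = [27, 20, 16, 9, 22, 8, 21, 2, 25, 24, 6, 11, 3, 18, 26, 7, 1, 0, 14, 12, 15, 17, 13, 10, 4, 19, 23, 5]
[i] adj suffixes → lcp
  [1] 27/20 → 1 ('a')
  [2] 20/16 → 1 ('a')
  [3] 16/9 → 1 ('a')
  [4] 9/22 → 1 ('a')
  [5] 22/8 → 0 ('')
  [6] 8/21 → 2 ('ba')
  [7] 21/2 → 1 ('b')
  [8] 2/25 → 1 ('b')
  [9] 25/24 → 0 ('')
  [10] 24/6 → 1 ('c')
  [11] 6/11 → 2 ('cd')
  [12] 11/3 → 1 ('c')
  [13] 3/18 → 1 ('c')
  [14] 18/26 → 0 ('')
  [15] 26/7 → 1 ('d')
  [16] 7/1 → 2 ('db')
  [17] 1/0 → 1 ('d')
  [18] 0/14 → 1 ('d')
  [19] 14/12 → 2 ('de')
  [20] 12/15 → 0 ('')
  [21] 15/17 → 1 ('e')
  [22] 17/13 → 1 ('e')
  [23] 13/10 → 0 ('')
  [24] 10/4 → 1 ('f')
  [25] 4/19 → 0 ('')
  [26] 19/23 → 1 ('g')
  [27] 23/5 → 2 ('gc')

n(n+1)/2 = 28·29/2 = 406
Σ LCP = 0 + 1 + 1 + 1 + 1 + 0 + 2 + 1 + 1 + 0 + 1 + 2 + 1 + 1 + 0 + 1 + 2 + 1 + 1 + 2 + 0 + 1 + 1 + 0 + 1 + 0 + 1 + 2 = 26
distinct = 406 − 26 = 380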